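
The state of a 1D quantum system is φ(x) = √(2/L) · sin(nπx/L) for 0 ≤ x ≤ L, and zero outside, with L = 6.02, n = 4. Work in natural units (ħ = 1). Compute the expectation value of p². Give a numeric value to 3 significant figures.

p² φ = −ħ² d²φ/dx²; ⟨p²⟩ = −ħ² ∫ φ*·φ'' dx.
d/dx sin(nπx/L) = (nπ/L)·cos(nπx/L) and d²/dx² sin(nπx/L) = −(nπ/L)²·sin(nπx/L); on 0 ≤ x ≤ L, ∫sin²(nπx/L) dx = L/2 and ∫sin(nπx/L)·cos(nπx/L) dx = 0.
⟨p²⟩ = 4.3574.

4.36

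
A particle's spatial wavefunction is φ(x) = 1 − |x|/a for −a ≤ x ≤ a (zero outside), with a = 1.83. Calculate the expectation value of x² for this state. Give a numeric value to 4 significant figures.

0.3349

⟨x²⟩ = ∫ x²·|φ|² dx / ∫|φ|² dx (integrals over the domain).
φ is even, so ∫ over [−a, a] = 2∫₀ᵃ with φ = 1 − x/a there: ∫₀ᵃ (1 − x/a)² dx = a/3, ∫₀ᵃ x²(1 − x/a)² dx = a³/30, ∫₀ᵃ x⁴(1 − x/a)² dx = a⁵/105.
State is unnormalized: ∫|φ|² dx = 1.2200, and ∫φ*·x²·φ dx = 0.40857, so ⟨x²⟩ = 0.40857 / 1.2200.
⟨x²⟩ = 0.33489.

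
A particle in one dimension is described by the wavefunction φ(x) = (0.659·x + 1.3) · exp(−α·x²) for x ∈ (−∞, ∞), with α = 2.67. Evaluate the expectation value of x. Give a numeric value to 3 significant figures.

⟨x⟩ = ∫ x·|φ|² dx / ∫|φ|² dx (integrals over the domain).
Expand each integrand as polynomial × e^(−2αx²) and use ∫x^(2j)·e^(−2αx²) dx = (2j−1)!!/(4α)^j · √(π/(2α)), odd powers → 0; here √(π/(2α)) = 0.76702.
State is unnormalized: ∫|φ|² dx = 1.3274, and ∫φ*·x·φ dx = 0.12305, so ⟨x⟩ = 0.12305 / 1.3274.
⟨x⟩ = 0.092699.

0.0927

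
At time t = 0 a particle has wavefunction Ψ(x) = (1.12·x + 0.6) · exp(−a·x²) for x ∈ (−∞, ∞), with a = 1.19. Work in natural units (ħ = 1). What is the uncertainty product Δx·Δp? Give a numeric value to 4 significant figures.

Δx = √(⟨x²⟩−⟨x⟩²), Δp = √(⟨p²⟩−⟨p⟩²).
Expand each integrand as polynomial × e^(−2ax²) and use ∫x^(2j)·e^(−2ax²) dx = (2j−1)!!/(4a)^j · √(π/(2a)), odd powers → 0; here √(π/(2a)) = 1.1489. Differentiate with the product rule, d/dx e^(−ax²) = −2ax·e^(−ax²).
Normalization: ∫|Ψ|² dx = 0.71638.
⟨x⟩ = 0.45283, ⟨x²⟩ = 0.38766 ⇒ Δx = 0.42733.
⟨p⟩ = 0.0000, ⟨p²⟩ = 2.1959 ⇒ Δp = 1.4819.
Δx·Δp = 0.63324.

0.6332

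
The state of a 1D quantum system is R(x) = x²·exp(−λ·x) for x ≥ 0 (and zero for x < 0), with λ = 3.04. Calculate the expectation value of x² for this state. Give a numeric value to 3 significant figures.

⟨x²⟩ = ∫ x²·|R|² dx / ∫|R|² dx (integrals over the domain).
Every integrand reduces to terms xʲ·e^(−2λx) on [0, ∞); use ∫₀^∞ xʲ·e^(−2λx) dx = j!/(2λ)^(j+1).
State is unnormalized: ∫|R|² dx = 0.0028886, and ∫R*·x²·R dx = 0.0023443, so ⟨x²⟩ = 0.0023443 / 0.0028886.
⟨x²⟩ = 0.81155.

0.812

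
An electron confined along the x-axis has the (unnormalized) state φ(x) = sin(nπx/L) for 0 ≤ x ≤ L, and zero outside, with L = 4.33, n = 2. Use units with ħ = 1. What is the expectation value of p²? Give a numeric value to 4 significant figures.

2.106

p² φ = −ħ² d²φ/dx²; ⟨p²⟩ = −ħ² ∫ φ*·φ'' dx / ∫|φ|² dx.
d/dx sin(nπx/L) = (nπ/L)·cos(nπx/L) and d²/dx² sin(nπx/L) = −(nπ/L)²·sin(nπx/L); on 0 ≤ x ≤ L, ∫sin²(nπx/L) dx = L/2 and ∫sin(nπx/L)·cos(nπx/L) dx = 0.
State is unnormalized: ∫|φ|² dx = 2.1650, and ∫φ*·(−ħ² φ'') dx = 4.5587, so ⟨p²⟩ = 4.5587 / 2.1650.
⟨p²⟩ = 2.1056.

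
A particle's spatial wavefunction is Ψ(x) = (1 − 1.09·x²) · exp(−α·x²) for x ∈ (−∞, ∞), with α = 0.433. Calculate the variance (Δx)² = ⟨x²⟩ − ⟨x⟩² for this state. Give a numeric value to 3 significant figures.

1.97

Compute ⟨x⟩ and ⟨x²⟩ separately, then (Δx)² = ⟨x²⟩ − ⟨x⟩².
Expand each integrand as polynomial × e^(−2αx²) and use ∫x^(2j)·e^(−2αx²) dx = (2j−1)!!/(4α)^j · √(π/(2α)), odd powers → 0; here √(π/(2α)) = 1.9047.
Normalization: ∫|Ψ|² dx = 1.7704.
⟨x⟩ = 0.0000 and ⟨x²⟩ = 1.9659.
(Δx)² = 1.9659 − (0.0000)² = 1.9659.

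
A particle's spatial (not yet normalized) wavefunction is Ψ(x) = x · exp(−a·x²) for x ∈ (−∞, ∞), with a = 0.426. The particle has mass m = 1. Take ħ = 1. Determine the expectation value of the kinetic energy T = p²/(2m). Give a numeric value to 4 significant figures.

0.6390

T = −(ħ²/2m) d²/dx², so ⟨T⟩ = −(ħ²/2m) ∫ Ψ*·Ψ'' dx / ∫|Ψ|² dx; with m = 1.
Expand each integrand as polynomial × e^(−2ax²) and use ∫x^(2j)·e^(−2ax²) dx = (2j−1)!!/(4a)^j · √(π/(2a)), odd powers → 0; here √(π/(2a)) = 1.9202. Differentiate with the product rule, d/dx e^(−ax²) = −2ax·e^(−ax²).
State is unnormalized: ∫|Ψ|² dx = 1.1269, and ∫Ψ*·(−ħ²/2m · Ψ'') dx = 0.72009, so ⟨T⟩ = 0.72009 / 1.1269.
⟨T⟩ = 0.63900.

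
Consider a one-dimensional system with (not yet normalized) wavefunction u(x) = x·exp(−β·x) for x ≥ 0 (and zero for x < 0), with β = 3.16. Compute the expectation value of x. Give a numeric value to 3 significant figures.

⟨x⟩ = ∫ x·|u|² dx / ∫|u|² dx (integrals over the domain).
Every integrand reduces to terms xʲ·e^(−2βx) on [0, ∞); use ∫₀^∞ xʲ·e^(−2βx) dx = j!/(2β)^(j+1).
State is unnormalized: ∫|u|² dx = 0.0079228, and ∫u*·x·u dx = 0.0037608, so ⟨x⟩ = 0.0037608 / 0.0079228.
⟨x⟩ = 0.47468.

0.475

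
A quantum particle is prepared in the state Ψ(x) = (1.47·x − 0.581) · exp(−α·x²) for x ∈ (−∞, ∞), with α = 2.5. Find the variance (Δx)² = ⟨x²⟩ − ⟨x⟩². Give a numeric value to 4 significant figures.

0.08287

Compute ⟨x⟩ and ⟨x²⟩ separately, then (Δx)² = ⟨x²⟩ − ⟨x⟩².
Expand each integrand as polynomial × e^(−2αx²) and use ∫x^(2j)·e^(−2αx²) dx = (2j−1)!!/(4α)^j · √(π/(2α)), odd powers → 0; here √(π/(2α)) = 0.79267.
Normalization: ∫|Ψ|² dx = 0.43886.
⟨x⟩ = -0.30852 and ⟨x²⟩ = 0.17806.
(Δx)² = 0.17806 − (-0.30852)² = 0.082874.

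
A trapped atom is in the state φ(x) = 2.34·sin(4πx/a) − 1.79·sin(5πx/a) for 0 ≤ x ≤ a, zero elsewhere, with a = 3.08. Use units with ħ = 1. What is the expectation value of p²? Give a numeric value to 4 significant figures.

20.10

p² φ = −ħ² d²φ/dx²; ⟨p²⟩ = −ħ² ∫ φ*·φ'' dx / ∫|φ|² dx.
d²/dx² sin(jπx/a) = −(jπ/a)²·sin(jπx/a); on 0 ≤ x ≤ a, ∫sin²(jπx/a) dx = a/2 and ∫sin(jπx/a)·sin(lπx/a) dx = 0 for j ≠ l, so only diagonal terms survive in ∫|φ|² and ∫φ·φ″; ∫φ·φ′ dx = [φ²/2] between the walls = 0.
State is unnormalized: ∫|φ|² dx = 13.367, and ∫φ*·(−ħ² φ'') dx = 268.71, so ⟨p²⟩ = 268.71 / 13.367.
⟨p²⟩ = 20.103.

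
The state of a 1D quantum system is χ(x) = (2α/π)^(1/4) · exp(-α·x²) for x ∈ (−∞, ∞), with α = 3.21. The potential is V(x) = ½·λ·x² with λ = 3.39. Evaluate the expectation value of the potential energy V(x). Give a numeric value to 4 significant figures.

0.1320

⟨V⟩ = ∫ V(x)·|χ|² dx.
Gaussian moments: ∫x^(2j)·e^(−2αx²) dx = (2j−1)!!/(4α)^j · √(π/(2α)), odd powers integrate to 0; here √(π/(2α)) = 0.69953.
⟨V⟩ = 0.13201.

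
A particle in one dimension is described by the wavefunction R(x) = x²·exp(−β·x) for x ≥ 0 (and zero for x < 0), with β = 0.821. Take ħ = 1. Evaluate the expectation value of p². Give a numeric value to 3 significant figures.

p² R = −ħ² d²R/dx²; ⟨p²⟩ = −ħ² ∫ R*·R'' dx / ∫|R|² dx.
Differentiate x²·exp(−β·x) with the product rule; every integrand then reduces to terms xʲ·e^(−2βx) on [0, ∞), with ∫₀^∞ xʲ·e^(−2βx) dx = j!/(2β)^(j+1).
State is unnormalized: ∫|R|² dx = 2.0107, and ∫R*·(−ħ² R'') dx = 0.45176, so ⟨p²⟩ = 0.45176 / 2.0107.
⟨p²⟩ = 0.22468.

0.225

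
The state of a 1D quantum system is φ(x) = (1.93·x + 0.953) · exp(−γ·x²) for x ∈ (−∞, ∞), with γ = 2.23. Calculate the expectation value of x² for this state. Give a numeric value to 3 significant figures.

⟨x²⟩ = ∫ x²·|φ|² dx / ∫|φ|² dx (integrals over the domain).
Expand each integrand as polynomial × e^(−2γx²) and use ∫x^(2j)·e^(−2γx²) dx = (2j−1)!!/(4γ)^j · √(π/(2γ)), odd powers → 0; here √(π/(2γ)) = 0.83928.
State is unnormalized: ∫|φ|² dx = 1.1127, and ∫φ*·x²·φ dx = 0.20333, so ⟨x²⟩ = 0.20333 / 1.1127.
⟨x²⟩ = 0.18273.

0.183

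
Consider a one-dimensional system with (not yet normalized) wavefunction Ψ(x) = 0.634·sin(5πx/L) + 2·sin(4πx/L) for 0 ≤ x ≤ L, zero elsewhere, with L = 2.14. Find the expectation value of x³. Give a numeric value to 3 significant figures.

⟨x³⟩ = ∫ x³·|Ψ|² dx / ∫|Ψ|² dx (integrals over the domain).
On 0 ≤ x ≤ L (j ≠ l): ∫sin²(jπx/L) dx = L/2, ∫sin(jπx/L)·sin(lπx/L) dx = 0; diagonal moments ∫x·sin²(jπx/L) dx = L²/4, ∫x²·sin²(jπx/L) dx = L³·(1/6 − 1/(4j²π²)); cross terms ∫x·sin(jπx/L)·sin(lπx/L) dx = 0 for j + l even and −4jlL²/(π²(j² − l²)²) for j + l odd, ∫x²·sin(jπx/L)·sin(lπx/L) dx = (−1)^(j+l)·4jlL³/(π²(j² − l²)²); higher powers the same way via product-to-sum and parts.
State is unnormalized: ∫|Ψ|² dx = 4.7101, and ∫Ψ*·x³·Ψ dx = 6.6201, so ⟨x³⟩ = 6.6201 / 4.7101.
⟨x³⟩ = 1.4055.

1.41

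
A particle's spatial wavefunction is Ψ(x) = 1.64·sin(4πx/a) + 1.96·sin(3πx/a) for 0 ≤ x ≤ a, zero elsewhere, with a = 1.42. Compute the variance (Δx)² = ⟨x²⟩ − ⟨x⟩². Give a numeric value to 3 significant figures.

0.0817

Compute ⟨x⟩ and ⟨x²⟩ separately, then (Δx)² = ⟨x²⟩ − ⟨x⟩².
On 0 ≤ x ≤ a (j ≠ l): ∫sin²(jπx/a) dx = a/2, ∫sin(jπx/a)·sin(lπx/a) dx = 0; diagonal moments ∫x·sin²(jπx/a) dx = a²/4, ∫x²·sin²(jπx/a) dx = a³·(1/6 − 1/(4j²π²)); cross terms ∫x·sin(jπx/a)·sin(lπx/a) dx = 0 for j + l even and −4jla²/(π²(j² − l²)²) for j + l odd, ∫x²·sin(jπx/a)·sin(lπx/a) dx = (−1)^(j+l)·4jla³/(π²(j² − l²)²); higher powers the same way via product-to-sum and parts.
Normalization: ∫|Ψ|² dx = 4.6372.
⟨x⟩ = 0.43254 and ⟨x²⟩ = 0.26883.
(Δx)² = 0.26883 − (0.43254)² = 0.081744.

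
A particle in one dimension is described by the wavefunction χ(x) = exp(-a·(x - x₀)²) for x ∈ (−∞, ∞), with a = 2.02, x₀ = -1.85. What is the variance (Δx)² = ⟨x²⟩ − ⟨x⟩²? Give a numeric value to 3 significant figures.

0.124

Compute ⟨x⟩ and ⟨x²⟩ separately, then (Δx)² = ⟨x²⟩ − ⟨x⟩².
Gaussian moments (u = x − x₀): ∫u^(2j)·e^(−2au²) du = (2j−1)!!/(4a)^j · √(π/(2a)), odd powers integrate to 0; here √(π/(2a)) = 0.88183.
Normalization: ∫|χ|² dx = 0.88183.
⟨x⟩ = -1.8500 and ⟨x²⟩ = 3.5463.
(Δx)² = 3.5463 − (-1.8500)² = 0.12376.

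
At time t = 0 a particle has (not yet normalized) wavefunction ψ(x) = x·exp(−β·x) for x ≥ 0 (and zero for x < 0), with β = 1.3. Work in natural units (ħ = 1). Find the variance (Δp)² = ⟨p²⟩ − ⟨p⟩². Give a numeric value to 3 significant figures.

1.69

Compute ⟨p⟩ and ⟨p²⟩ separately; (Δp)² = ⟨p²⟩ − ⟨p⟩².
Differentiate x·exp(−β·x) with the product rule; every integrand then reduces to terms xʲ·e^(−2βx) on [0, ∞), with ∫₀^∞ xʲ·e^(−2βx) dx = j!/(2β)^(j+1).
Normalization: ∫|ψ|² dx = 0.11379.
⟨p⟩ = 0.0000 and ⟨p²⟩ = 1.6900.
(Δp)² = 1.6900 − (0.0000)² = 1.6900.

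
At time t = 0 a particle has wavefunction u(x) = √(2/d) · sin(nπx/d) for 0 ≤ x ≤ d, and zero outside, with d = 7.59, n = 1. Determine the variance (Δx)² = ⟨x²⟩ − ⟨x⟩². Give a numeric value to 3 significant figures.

1.88

Compute ⟨x⟩ and ⟨x²⟩ separately, then (Δx)² = ⟨x²⟩ − ⟨x⟩².
With sin²θ = (1 − cos2θ)/2 on 0 ≤ x ≤ d: ∫sin²(nπx/d) dx = d/2, ∫x·sin²(nπx/d) dx = d²/4, ∫x²·sin²(nπx/d) dx = d³·(1/6 − 1/(4n²π²)); higher powers xᵏ the same way, integrating xᵏ·cos(2nπx/d) by parts.
⟨x⟩ = 3.7950 and ⟨x²⟩ = 16.284.
(Δx)² = 16.284 − (3.7950)² = 1.8822.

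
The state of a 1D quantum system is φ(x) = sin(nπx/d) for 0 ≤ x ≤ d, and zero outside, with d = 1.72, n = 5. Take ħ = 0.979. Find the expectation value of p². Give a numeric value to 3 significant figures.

p² φ = −ħ² d²φ/dx²; ⟨p²⟩ = −ħ² ∫ φ*·φ'' dx / ∫|φ|² dx.
d/dx sin(nπx/d) = (nπ/d)·cos(nπx/d) and d²/dx² sin(nπx/d) = −(nπ/d)²·sin(nπx/d); on 0 ≤ x ≤ d, ∫sin²(nπx/d) dx = d/2 and ∫sin(nπx/d)·cos(nπx/d) dx = 0.
State is unnormalized: ∫|φ|² dx = 0.86000, and ∫φ*·(−ħ² φ'') dx = 68.746, so ⟨p²⟩ = 68.746 / 0.86000.
⟨p²⟩ = 79.937.

79.9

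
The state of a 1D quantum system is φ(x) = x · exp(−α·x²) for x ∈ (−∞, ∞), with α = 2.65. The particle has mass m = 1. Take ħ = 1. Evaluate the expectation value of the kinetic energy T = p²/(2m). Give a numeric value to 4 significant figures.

3.975

T = −(ħ²/2m) d²/dx², so ⟨T⟩ = −(ħ²/2m) ∫ φ*·φ'' dx / ∫|φ|² dx; with m = 1.
Expand each integrand as polynomial × e^(−2αx²) and use ∫x^(2j)·e^(−2αx²) dx = (2j−1)!!/(4α)^j · √(π/(2α)), odd powers → 0; here √(π/(2α)) = 0.76990. Differentiate with the product rule, d/dx e^(−αx²) = −2αx·e^(−αx²).
State is unnormalized: ∫|φ|² dx = 0.072633, and ∫φ*·(−ħ²/2m · φ'') dx = 0.28871, so ⟨T⟩ = 0.28871 / 0.072633.
⟨T⟩ = 3.9750.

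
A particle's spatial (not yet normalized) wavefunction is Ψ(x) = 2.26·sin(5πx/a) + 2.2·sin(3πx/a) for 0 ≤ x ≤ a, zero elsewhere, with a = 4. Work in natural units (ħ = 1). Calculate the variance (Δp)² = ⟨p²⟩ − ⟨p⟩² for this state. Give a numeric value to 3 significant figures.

10.6

Compute ⟨p⟩ and ⟨p²⟩ separately; (Δp)² = ⟨p²⟩ − ⟨p⟩².
d²/dx² sin(jπx/a) = −(jπ/a)²·sin(jπx/a); on 0 ≤ x ≤ a, ∫sin²(jπx/a) dx = a/2 and ∫sin(jπx/a)·sin(lπx/a) dx = 0 for j ≠ l, so only diagonal terms survive in ∫|Ψ|² and ∫Ψ·Ψ″; ∫Ψ·Ψ′ dx = [Ψ²/2] between the walls = 0.
Normalization: ∫|Ψ|² dx = 19.895.
⟨p⟩ = 0.0000 and ⟨p²⟩ = 10.619.
(Δp)² = 10.619 − (0.0000)² = 10.619.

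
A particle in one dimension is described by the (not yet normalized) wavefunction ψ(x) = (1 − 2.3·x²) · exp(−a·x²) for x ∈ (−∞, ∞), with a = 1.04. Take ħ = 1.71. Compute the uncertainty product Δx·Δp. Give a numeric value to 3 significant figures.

Δx = √(⟨x²⟩−⟨x⟩²), Δp = √(⟨p²⟩−⟨p⟩²).
Expand each integrand as polynomial × e^(−2ax²) and use ∫x^(2j)·e^(−2ax²) dx = (2j−1)!!/(4a)^j · √(π/(2a)), odd powers → 0; here √(π/(2a)) = 1.2290. Differentiate with the product rule, d/dx e^(−ax²) = −2ax·e^(−ax²).
Normalization: ∫|ψ|² dx = 0.99704.
⟨x⟩ = 0.0000, ⟨x²⟩ = 0.67199 ⇒ Δx = 0.81975.
⟨p⟩ = 0.0000, ⟨p²⟩ = 15.914 ⇒ Δp = 3.9893.
Δx·Δp = 3.2702.

3.27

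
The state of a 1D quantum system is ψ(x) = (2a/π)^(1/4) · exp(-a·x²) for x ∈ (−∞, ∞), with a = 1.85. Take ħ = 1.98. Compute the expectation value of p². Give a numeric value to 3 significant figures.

7.25

p² ψ = −ħ² d²ψ/dx²; ⟨p²⟩ = −ħ² ∫ ψ*·ψ'' dx.
Gaussian moments: ∫x^(2j)·e^(−2ax²) dx = (2j−1)!!/(4a)^j · √(π/(2a)), odd powers integrate to 0; here √(π/(2a)) = 0.92145. Derivatives: d/dx e^(−ax²) = −2ax·e^(−ax²), d²/dx² e^(−ax²) = (4a²x² − 2a)·e^(−ax²).
⟨p²⟩ = 7.2527.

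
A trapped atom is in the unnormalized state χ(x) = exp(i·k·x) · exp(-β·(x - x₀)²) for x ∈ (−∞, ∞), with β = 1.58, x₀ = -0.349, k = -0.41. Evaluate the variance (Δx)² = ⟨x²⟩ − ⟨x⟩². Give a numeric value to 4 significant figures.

0.1582

Compute ⟨x⟩ and ⟨x²⟩ separately, then (Δx)² = ⟨x²⟩ − ⟨x⟩².
Gaussian moments (u = x − x₀): ∫u^(2j)·e^(−2βu²) du = (2j−1)!!/(4β)^j · √(π/(2β)), odd powers integrate to 0; here √(π/(2β)) = 0.99708.
Normalization: ∫|χ|² dx = 0.99708.
⟨x⟩ = -0.34900 and ⟨x²⟩ = 0.28003.
(Δx)² = 0.28003 − (-0.34900)² = 0.15823.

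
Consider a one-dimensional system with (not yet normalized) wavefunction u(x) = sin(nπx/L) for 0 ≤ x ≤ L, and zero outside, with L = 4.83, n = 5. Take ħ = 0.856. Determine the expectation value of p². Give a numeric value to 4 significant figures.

7.750

p² u = −ħ² d²u/dx²; ⟨p²⟩ = −ħ² ∫ u*·u'' dx / ∫|u|² dx.
d/dx sin(nπx/L) = (nπ/L)·cos(nπx/L) and d²/dx² sin(nπx/L) = −(nπ/L)²·sin(nπx/L); on 0 ≤ x ≤ L, ∫sin²(nπx/L) dx = L/2 and ∫sin(nπx/L)·cos(nπx/L) dx = 0.
State is unnormalized: ∫|u|² dx = 2.4150, and ∫u*·(−ħ² u'') dx = 18.716, so ⟨p²⟩ = 18.716 / 2.4150.
⟨p²⟩ = 7.7498.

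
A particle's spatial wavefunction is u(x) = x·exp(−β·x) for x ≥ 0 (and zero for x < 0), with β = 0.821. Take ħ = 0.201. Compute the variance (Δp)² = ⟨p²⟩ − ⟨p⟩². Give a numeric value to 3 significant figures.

0.0272

Compute ⟨p⟩ and ⟨p²⟩ separately; (Δp)² = ⟨p²⟩ − ⟨p⟩².
Differentiate x·exp(−β·x) with the product rule; every integrand then reduces to terms xʲ·e^(−2βx) on [0, ∞), with ∫₀^∞ xʲ·e^(−2βx) dx = j!/(2β)^(j+1).
Normalization: ∫|u|² dx = 0.45176.
⟨p⟩ = 0.0000 and ⟨p²⟩ = 0.027232.
(Δp)² = 0.027232 − (0.0000)² = 0.027232.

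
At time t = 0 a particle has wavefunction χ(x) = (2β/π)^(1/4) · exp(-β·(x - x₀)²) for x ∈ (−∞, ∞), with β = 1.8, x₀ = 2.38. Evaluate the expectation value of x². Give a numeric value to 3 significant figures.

⟨x²⟩ = ∫ x²·|χ|² dx (integrals over the domain).
Gaussian moments (u = x − x₀): ∫u^(2j)·e^(−2βu²) du = (2j−1)!!/(4β)^j · √(π/(2β)), odd powers integrate to 0; here √(π/(2β)) = 0.93417.
⟨x²⟩ = 5.8033.

5.80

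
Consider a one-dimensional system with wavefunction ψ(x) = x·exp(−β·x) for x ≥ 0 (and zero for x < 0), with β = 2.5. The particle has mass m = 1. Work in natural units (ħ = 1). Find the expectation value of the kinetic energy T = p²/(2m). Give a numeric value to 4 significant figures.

3.125

T = −(ħ²/2m) d²/dx², so ⟨T⟩ = −(ħ²/2m) ∫ ψ*·ψ'' dx / ∫|ψ|² dx; with m = 1.
Differentiate x·exp(−β·x) with the product rule; every integrand then reduces to terms xʲ·e^(−2βx) on [0, ∞), with ∫₀^∞ xʲ·e^(−2βx) dx = j!/(2β)^(j+1).
State is unnormalized: ∫|ψ|² dx = 0.016000, and ∫ψ*·(−ħ²/2m · ψ'') dx = 0.050000, so ⟨T⟩ = 0.050000 / 0.016000.
⟨T⟩ = 3.1250.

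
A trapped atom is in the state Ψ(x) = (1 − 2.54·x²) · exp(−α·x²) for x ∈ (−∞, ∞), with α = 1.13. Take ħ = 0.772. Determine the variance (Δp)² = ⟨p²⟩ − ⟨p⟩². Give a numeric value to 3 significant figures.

Compute ⟨p⟩ and ⟨p²⟩ separately; (Δp)² = ⟨p²⟩ − ⟨p⟩².
Expand each integrand as polynomial × e^(−2αx²) and use ∫x^(2j)·e^(−2αx²) dx = (2j−1)!!/(4α)^j · √(π/(2α)), odd powers → 0; here √(π/(2α)) = 1.1790. Differentiate with the product rule, d/dx e^(−αx²) = −2αx·e^(−αx²).
Normalization: ∫|Ψ|² dx = 0.97087.
⟨p⟩ = 0.0000 and ⟨p²⟩ = 3.5449.
(Δp)² = 3.5449 − (0.0000)² = 3.5449.

3.54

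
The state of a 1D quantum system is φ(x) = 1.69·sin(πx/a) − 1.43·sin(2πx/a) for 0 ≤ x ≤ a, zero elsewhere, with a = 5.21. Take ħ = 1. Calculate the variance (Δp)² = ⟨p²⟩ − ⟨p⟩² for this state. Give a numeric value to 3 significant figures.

Compute ⟨p⟩ and ⟨p²⟩ separately; (Δp)² = ⟨p²⟩ − ⟨p⟩².
d²/dx² sin(jπx/a) = −(jπ/a)²·sin(jπx/a); on 0 ≤ x ≤ a, ∫sin²(jπx/a) dx = a/2 and ∫sin(jπx/a)·sin(lπx/a) dx = 0 for j ≠ l, so only diagonal terms survive in ∫|φ|² and ∫φ·φ″; ∫φ·φ′ dx = [φ²/2] between the walls = 0.
Normalization: ∫|φ|² dx = 12.767.
⟨p⟩ = 0.0000 and ⟨p²⟩ = 0.81873.
(Δp)² = 0.81873 − (0.0000)² = 0.81873.

0.819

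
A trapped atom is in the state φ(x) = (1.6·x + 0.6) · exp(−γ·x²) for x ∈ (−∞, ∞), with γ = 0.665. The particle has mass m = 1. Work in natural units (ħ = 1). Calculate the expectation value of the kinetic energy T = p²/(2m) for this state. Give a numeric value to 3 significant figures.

T = −(ħ²/2m) d²/dx², so ⟨T⟩ = −(ħ²/2m) ∫ φ*·φ'' dx / ∫|φ|² dx; with m = 1.
Expand each integrand as polynomial × e^(−2γx²) and use ∫x^(2j)·e^(−2γx²) dx = (2j−1)!!/(4γ)^j · √(π/(2γ)), odd powers → 0; here √(π/(2γ)) = 1.5369. Differentiate with the product rule, d/dx e^(−γx²) = −2γx·e^(−γx²).
State is unnormalized: ∫|φ|² dx = 2.0324, and ∫φ*·(−ħ²/2m · φ'') dx = 1.6594, so ⟨T⟩ = 1.6594 / 2.0324.
⟨T⟩ = 0.81647.

0.816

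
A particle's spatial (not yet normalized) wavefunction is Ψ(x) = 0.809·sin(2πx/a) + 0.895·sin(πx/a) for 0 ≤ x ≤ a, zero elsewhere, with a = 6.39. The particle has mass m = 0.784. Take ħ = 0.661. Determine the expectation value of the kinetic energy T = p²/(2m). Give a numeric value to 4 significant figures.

0.1582

T = −(ħ²/2m) d²/dx², so ⟨T⟩ = −(ħ²/2m) ∫ Ψ*·Ψ'' dx / ∫|Ψ|² dx; with m = 0.784.
d²/dx² sin(jπx/a) = −(jπ/a)²·sin(jπx/a); on 0 ≤ x ≤ a, ∫sin²(jπx/a) dx = a/2 and ∫sin(jπx/a)·sin(lπx/a) dx = 0 for j ≠ l, so only diagonal terms survive in ∫|Ψ|² and ∫Ψ·Ψ″; ∫Ψ·Ψ′ dx = [Ψ²/2] between the walls = 0.
State is unnormalized: ∫|Ψ|² dx = 4.6503, and ∫Ψ*·(−ħ²/2m · Ψ'') dx = 0.73573, so ⟨T⟩ = 0.73573 / 4.6503.
⟨T⟩ = 0.15821.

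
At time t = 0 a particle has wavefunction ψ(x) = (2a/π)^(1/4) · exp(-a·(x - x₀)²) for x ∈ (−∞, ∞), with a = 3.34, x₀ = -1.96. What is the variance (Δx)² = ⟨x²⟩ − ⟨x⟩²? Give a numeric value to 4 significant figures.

0.07485

Compute ⟨x⟩ and ⟨x²⟩ separately, then (Δx)² = ⟨x²⟩ − ⟨x⟩².
Gaussian moments (u = x − x₀): ∫u^(2j)·e^(−2au²) du = (2j−1)!!/(4a)^j · √(π/(2a)), odd powers integrate to 0; here √(π/(2a)) = 0.68578.
⟨x⟩ = -1.9600 and ⟨x²⟩ = 3.9165.
(Δx)² = 3.9165 − (-1.9600)² = 0.074850.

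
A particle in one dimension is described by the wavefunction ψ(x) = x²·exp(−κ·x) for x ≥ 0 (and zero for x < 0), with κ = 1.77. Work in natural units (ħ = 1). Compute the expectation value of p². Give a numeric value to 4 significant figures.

1.044

p² ψ = −ħ² d²ψ/dx²; ⟨p²⟩ = −ħ² ∫ ψ*·ψ'' dx / ∫|ψ|² dx.
Differentiate x²·exp(−κ·x) with the product rule; every integrand then reduces to terms xʲ·e^(−2κx) on [0, ∞), with ∫₀^∞ xʲ·e^(−2κx) dx = j!/(2κ)^(j+1).
State is unnormalized: ∫|ψ|² dx = 0.043171, and ∫ψ*·(−ħ² ψ'') dx = 0.045084, so ⟨p²⟩ = 0.045084 / 0.043171.
⟨p²⟩ = 1.0443.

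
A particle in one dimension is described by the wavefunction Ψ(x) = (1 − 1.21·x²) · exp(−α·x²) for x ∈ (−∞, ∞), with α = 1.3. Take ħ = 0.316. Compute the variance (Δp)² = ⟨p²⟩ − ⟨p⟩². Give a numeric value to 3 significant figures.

0.343

Compute ⟨p⟩ and ⟨p²⟩ separately; (Δp)² = ⟨p²⟩ − ⟨p⟩².
Expand each integrand as polynomial × e^(−2αx²) and use ∫x^(2j)·e^(−2αx²) dx = (2j−1)!!/(4α)^j · √(π/(2α)), odd powers → 0; here √(π/(2α)) = 1.0992. Differentiate with the product rule, d/dx e^(−αx²) = −2αx·e^(−αx²).
Normalization: ∫|Ψ|² dx = 0.76622.
⟨p⟩ = 0.0000 and ⟨p²⟩ = 0.34349.
(Δp)² = 0.34349 − (0.0000)² = 0.34349.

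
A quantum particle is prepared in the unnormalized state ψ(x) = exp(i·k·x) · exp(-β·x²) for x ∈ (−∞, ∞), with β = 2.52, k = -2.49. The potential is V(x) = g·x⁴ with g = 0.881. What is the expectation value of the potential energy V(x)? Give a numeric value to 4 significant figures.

⟨V⟩ = ∫ V(x)·|ψ|² dx / ∫|ψ|² dx.
Gaussian moments: ∫x^(2j)·e^(−2βx²) dx = (2j−1)!!/(4β)^j · √(π/(2β)), odd powers integrate to 0; here √(π/(2β)) = 0.78951.
State is unnormalized: ∫|ψ|² dx = 0.78951, and ∫ψ*·V(x)·ψ dx = 0.020537, so ⟨V⟩ = 0.020537 / 0.78951.
⟨V⟩ = 0.026012.

0.02601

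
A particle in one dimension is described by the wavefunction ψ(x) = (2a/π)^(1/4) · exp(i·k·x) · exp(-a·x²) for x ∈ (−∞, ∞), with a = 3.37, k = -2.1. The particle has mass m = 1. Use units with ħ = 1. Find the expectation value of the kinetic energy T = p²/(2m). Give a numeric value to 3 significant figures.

3.89

T = −(ħ²/2m) d²/dx², so ⟨T⟩ = −(ħ²/2m) ∫ ψ*·ψ'' dx; with m = 1.
Gaussian moments: ∫x^(2j)·e^(−2ax²) dx = (2j−1)!!/(4a)^j · √(π/(2a)), odd powers integrate to 0; here √(π/(2a)) = 0.68272. Derivatives: ψ′ = (ik − 2ax)·ψ, ψ″ = ((ik − 2ax)² − 2a)·ψ; the odd-in-x pieces drop out.
⟨T⟩ = 3.8900.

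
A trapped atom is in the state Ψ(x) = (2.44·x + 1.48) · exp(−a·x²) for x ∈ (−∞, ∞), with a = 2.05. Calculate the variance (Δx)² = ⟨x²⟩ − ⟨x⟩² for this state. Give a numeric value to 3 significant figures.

Compute ⟨x⟩ and ⟨x²⟩ separately, then (Δx)² = ⟨x²⟩ − ⟨x⟩².
Expand each integrand as polynomial × e^(−2ax²) and use ∫x^(2j)·e^(−2ax²) dx = (2j−1)!!/(4a)^j · √(π/(2a)), odd powers → 0; here √(π/(2a)) = 0.87535.
Normalization: ∫|Ψ|² dx = 2.5529.
⟨x⟩ = 0.30200 and ⟨x²⟩ = 0.18267.
(Δx)² = 0.18267 − (0.30200)² = 0.091464.

0.0915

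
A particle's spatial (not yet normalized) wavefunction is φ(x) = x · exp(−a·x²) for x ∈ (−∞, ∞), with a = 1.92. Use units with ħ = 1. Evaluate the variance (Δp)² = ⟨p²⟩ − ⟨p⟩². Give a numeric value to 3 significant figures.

Compute ⟨p⟩ and ⟨p²⟩ separately; (Δp)² = ⟨p²⟩ − ⟨p⟩².
Expand each integrand as polynomial × e^(−2ax²) and use ∫x^(2j)·e^(−2ax²) dx = (2j−1)!!/(4a)^j · √(π/(2a)), odd powers → 0; here √(π/(2a)) = 0.90450. Differentiate with the product rule, d/dx e^(−ax²) = −2ax·e^(−ax²).
Normalization: ∫|φ|² dx = 0.11777.
⟨p⟩ = 0.0000 and ⟨p²⟩ = 5.7600.
(Δp)² = 5.7600 − (0.0000)² = 5.7600.

5.76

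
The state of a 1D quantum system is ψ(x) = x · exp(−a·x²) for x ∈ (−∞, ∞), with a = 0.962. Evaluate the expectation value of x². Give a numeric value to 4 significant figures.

0.7796

⟨x²⟩ = ∫ x²·|ψ|² dx / ∫|ψ|² dx (integrals over the domain).
Expand each integrand as polynomial × e^(−2ax²) and use ∫x^(2j)·e^(−2ax²) dx = (2j−1)!!/(4a)^j · √(π/(2a)), odd powers → 0; here √(π/(2a)) = 1.2778.
State is unnormalized: ∫|ψ|² dx = 0.33208, and ∫ψ*·x²·ψ dx = 0.25889, so ⟨x²⟩ = 0.25889 / 0.33208.
⟨x²⟩ = 0.77963.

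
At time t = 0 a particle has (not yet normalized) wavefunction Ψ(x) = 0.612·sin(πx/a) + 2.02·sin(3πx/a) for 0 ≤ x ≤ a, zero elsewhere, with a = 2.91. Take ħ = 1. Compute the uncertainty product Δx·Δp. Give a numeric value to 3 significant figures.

2.79

Δx = √(⟨x²⟩−⟨x⟩²), Δp = √(⟨p²⟩−⟨p⟩²).
On 0 ≤ x ≤ a (j ≠ l): ∫sin²(jπx/a) dx = a/2, ∫sin(jπx/a)·sin(lπx/a) dx = 0; diagonal moments ∫x·sin²(jπx/a) dx = a²/4, ∫x²·sin²(jπx/a) dx = a³·(1/6 − 1/(4j²π²)); cross terms ∫x·sin(jπx/a)·sin(lπx/a) dx = 0 for j + l even and −4jla²/(π²(j² − l²)²) for j + l odd, ∫x²·sin(jπx/a)·sin(lπx/a) dx = (−1)^(j+l)·4jla³/(π²(j² − l²)²); higher powers the same way via product-to-sum and parts. d²/dx² sin(jπx/a) = −(jπ/a)²·sin(jπx/a); on 0 ≤ x ≤ a, ∫sin²(jπx/a) dx = a/2 and ∫sin(jπx/a)·sin(lπx/a) dx = 0 for j ≠ l, so only diagonal terms survive in ∫|Ψ|² and ∫Ψ·Ψ″; ∫Ψ·Ψ′ dx = [Ψ²/2] between the walls = 0.
Normalization: ∫|Ψ|² dx = 6.4819.
⟨x⟩ = 1.4550, ⟨x²⟩ = 2.9215 ⇒ Δx = 0.89695.
⟨p⟩ = 0.0000, ⟨p²⟩ = 9.7056 ⇒ Δp = 3.1154.
Δx·Δp = 2.7943.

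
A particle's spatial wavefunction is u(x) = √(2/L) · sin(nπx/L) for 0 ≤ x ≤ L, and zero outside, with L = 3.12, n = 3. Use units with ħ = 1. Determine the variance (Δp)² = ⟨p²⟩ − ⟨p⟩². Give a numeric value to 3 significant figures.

Compute ⟨p⟩ and ⟨p²⟩ separately; (Δp)² = ⟨p²⟩ − ⟨p⟩².
d/dx sin(nπx/L) = (nπ/L)·cos(nπx/L) and d²/dx² sin(nπx/L) = −(nπ/L)²·sin(nπx/L); on 0 ≤ x ≤ L, ∫sin²(nπx/L) dx = L/2 and ∫sin(nπx/L)·cos(nπx/L) dx = 0.
⟨p⟩ = 0.0000 and ⟨p²⟩ = 9.1250.
(Δp)² = 9.1250 − (0.0000)² = 9.1250.

9.13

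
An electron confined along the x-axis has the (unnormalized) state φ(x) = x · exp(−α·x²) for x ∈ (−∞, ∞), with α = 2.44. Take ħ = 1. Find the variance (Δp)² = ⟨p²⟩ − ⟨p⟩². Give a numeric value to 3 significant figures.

Compute ⟨p⟩ and ⟨p²⟩ separately; (Δp)² = ⟨p²⟩ − ⟨p⟩².
Expand each integrand as polynomial × e^(−2αx²) and use ∫x^(2j)·e^(−2αx²) dx = (2j−1)!!/(4α)^j · √(π/(2α)), odd powers → 0; here √(π/(2α)) = 0.80235. Differentiate with the product rule, d/dx e^(−αx²) = −2αx·e^(−αx²).
Normalization: ∫|φ|² dx = 0.082208.
⟨p⟩ = 0.0000 and ⟨p²⟩ = 7.3200.
(Δp)² = 7.3200 − (0.0000)² = 7.3200.

7.32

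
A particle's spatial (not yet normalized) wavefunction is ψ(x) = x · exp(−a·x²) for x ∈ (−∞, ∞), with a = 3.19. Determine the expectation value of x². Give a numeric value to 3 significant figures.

⟨x²⟩ = ∫ x²·|ψ|² dx / ∫|ψ|² dx (integrals over the domain).
Expand each integrand as polynomial × e^(−2ax²) and use ∫x^(2j)·e^(−2ax²) dx = (2j−1)!!/(4a)^j · √(π/(2a)), odd powers → 0; here √(π/(2a)) = 0.70172.
State is unnormalized: ∫|ψ|² dx = 0.054994, and ∫ψ*·x²·ψ dx = 0.012930, so ⟨x²⟩ = 0.012930 / 0.054994.
⟨x²⟩ = 0.23511.

0.235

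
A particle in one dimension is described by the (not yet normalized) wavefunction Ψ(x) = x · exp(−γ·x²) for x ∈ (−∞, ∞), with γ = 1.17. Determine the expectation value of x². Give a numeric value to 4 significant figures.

0.6410

⟨x²⟩ = ∫ x²·|Ψ|² dx / ∫|Ψ|² dx (integrals over the domain).
Expand each integrand as polynomial × e^(−2γx²) and use ∫x^(2j)·e^(−2γx²) dx = (2j−1)!!/(4γ)^j · √(π/(2γ)), odd powers → 0; here √(π/(2γ)) = 1.1587.
State is unnormalized: ∫|Ψ|² dx = 0.24758, and ∫Ψ*·x²·Ψ dx = 0.15871, so ⟨x²⟩ = 0.15871 / 0.24758.
⟨x²⟩ = 0.64103.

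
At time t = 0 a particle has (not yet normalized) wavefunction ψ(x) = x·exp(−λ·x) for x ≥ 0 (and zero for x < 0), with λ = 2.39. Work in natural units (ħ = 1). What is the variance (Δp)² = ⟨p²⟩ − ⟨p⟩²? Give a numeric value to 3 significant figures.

5.71

Compute ⟨p⟩ and ⟨p²⟩ separately; (Δp)² = ⟨p²⟩ − ⟨p⟩².
Differentiate x·exp(−λ·x) with the product rule; every integrand then reduces to terms xʲ·e^(−2λx) on [0, ∞), with ∫₀^∞ xʲ·e^(−2λx) dx = j!/(2λ)^(j+1).
Normalization: ∫|ψ|² dx = 0.018312.
⟨p⟩ = 0.0000 and ⟨p²⟩ = 5.7121.
(Δp)² = 5.7121 − (0.0000)² = 5.7121.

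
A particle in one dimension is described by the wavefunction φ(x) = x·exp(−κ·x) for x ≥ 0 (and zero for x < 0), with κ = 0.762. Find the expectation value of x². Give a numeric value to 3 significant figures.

⟨x²⟩ = ∫ x²·|φ|² dx / ∫|φ|² dx (integrals over the domain).
Every integrand reduces to terms xʲ·e^(−2κx) on [0, ∞); use ∫₀^∞ xʲ·e^(−2κx) dx = j!/(2κ)^(j+1).
State is unnormalized: ∫|φ|² dx = 0.56503, and ∫φ*·x²·φ dx = 2.9194, so ⟨x²⟩ = 2.9194 / 0.56503.
⟨x²⟩ = 5.1667.

5.17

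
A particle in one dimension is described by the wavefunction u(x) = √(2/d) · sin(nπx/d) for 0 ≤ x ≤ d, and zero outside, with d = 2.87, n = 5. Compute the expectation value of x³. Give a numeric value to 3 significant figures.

⟨x³⟩ = ∫ x³·|u|² dx (integrals over the domain).
With sin²θ = (1 − cos2θ)/2 on 0 ≤ x ≤ d: ∫sin²(nπx/d) dx = d/2, ∫x·sin²(nπx/d) dx = d²/4, ∫x²·sin²(nπx/d) dx = d³·(1/6 − 1/(4n²π²)); higher powers xᵏ the same way, integrating xᵏ·cos(2nπx/d) by parts.
⟨x³⟩ = 5.8381.

5.84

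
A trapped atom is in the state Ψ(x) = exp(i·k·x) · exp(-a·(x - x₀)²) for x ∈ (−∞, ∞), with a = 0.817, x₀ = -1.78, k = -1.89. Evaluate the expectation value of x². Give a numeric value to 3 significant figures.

⟨x²⟩ = ∫ x²·|Ψ|² dx / ∫|Ψ|² dx (integrals over the domain).
Gaussian moments (u = x − x₀): ∫u^(2j)·e^(−2au²) du = (2j−1)!!/(4a)^j · √(π/(2a)), odd powers integrate to 0; here √(π/(2a)) = 1.3866.
State is unnormalized: ∫|Ψ|² dx = 1.3866, and ∫Ψ*·x²·Ψ dx = 4.8176, so ⟨x²⟩ = 4.8176 / 1.3866.
⟨x²⟩ = 3.4744.

3.47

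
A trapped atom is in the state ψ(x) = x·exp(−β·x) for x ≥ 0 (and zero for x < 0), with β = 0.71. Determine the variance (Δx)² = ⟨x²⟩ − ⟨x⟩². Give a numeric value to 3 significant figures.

1.49

Compute ⟨x⟩ and ⟨x²⟩ separately, then (Δx)² = ⟨x²⟩ − ⟨x⟩².
Every integrand reduces to terms xʲ·e^(−2βx) on [0, ∞); use ∫₀^∞ xʲ·e^(−2βx) dx = j!/(2β)^(j+1).
Normalization: ∫|ψ|² dx = 0.69850.
⟨x⟩ = 2.1127 and ⟨x²⟩ = 5.9512.
(Δx)² = 5.9512 − (2.1127)² = 1.4878.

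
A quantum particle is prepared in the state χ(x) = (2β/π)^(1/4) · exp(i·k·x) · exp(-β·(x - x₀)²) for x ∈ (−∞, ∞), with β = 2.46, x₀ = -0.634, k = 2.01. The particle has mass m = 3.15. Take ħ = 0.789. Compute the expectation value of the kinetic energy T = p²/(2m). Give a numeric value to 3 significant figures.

0.642

T = −(ħ²/2m) d²/dx², so ⟨T⟩ = −(ħ²/2m) ∫ χ*·χ'' dx; with m = 3.15.
Gaussian moments (u = x − x₀): ∫u^(2j)·e^(−2βu²) du = (2j−1)!!/(4β)^j · √(π/(2β)), odd powers integrate to 0; here √(π/(2β)) = 0.79908. Derivatives: χ′ = (ik − 2βu)·χ, χ″ = ((ik − 2βu)² − 2β)·χ; the odd-in-u pieces drop out.
⟨T⟩ = 0.64229.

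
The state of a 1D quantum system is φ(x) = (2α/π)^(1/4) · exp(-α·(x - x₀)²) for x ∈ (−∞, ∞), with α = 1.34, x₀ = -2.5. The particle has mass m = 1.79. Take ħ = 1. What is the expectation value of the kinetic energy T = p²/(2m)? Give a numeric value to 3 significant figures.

T = −(ħ²/2m) d²/dx², so ⟨T⟩ = −(ħ²/2m) ∫ φ*·φ'' dx; with m = 1.79.
Gaussian moments (u = x − x₀): ∫u^(2j)·e^(−2αu²) du = (2j−1)!!/(4α)^j · √(π/(2α)), odd powers integrate to 0; here √(π/(2α)) = 1.0827. Derivatives: d/dx e^(−αu²) = −2αu·e^(−αu²), d²/dx² e^(−αu²) = (4α²u² − 2α)·e^(−αu²).
⟨T⟩ = 0.37430.

0.374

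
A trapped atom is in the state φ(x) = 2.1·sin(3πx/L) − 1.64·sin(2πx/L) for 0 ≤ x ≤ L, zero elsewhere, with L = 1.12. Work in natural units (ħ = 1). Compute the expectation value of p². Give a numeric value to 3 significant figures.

p² φ = −ħ² d²φ/dx²; ⟨p²⟩ = −ħ² ∫ φ*·φ'' dx / ∫|φ|² dx.
d²/dx² sin(jπx/L) = −(jπ/L)²·sin(jπx/L); on 0 ≤ x ≤ L, ∫sin²(jπx/L) dx = L/2 and ∫sin(jπx/L)·sin(lπx/L) dx = 0 for j ≠ l, so only diagonal terms survive in ∫|φ|² and ∫φ·φ″; ∫φ·φ′ dx = [φ²/2] between the walls = 0.
State is unnormalized: ∫|φ|² dx = 3.9758, and ∫φ*·(−ħ² φ'') dx = 222.28, so ⟨p²⟩ = 222.28 / 3.9758.
⟨p²⟩ = 55.908.

55.9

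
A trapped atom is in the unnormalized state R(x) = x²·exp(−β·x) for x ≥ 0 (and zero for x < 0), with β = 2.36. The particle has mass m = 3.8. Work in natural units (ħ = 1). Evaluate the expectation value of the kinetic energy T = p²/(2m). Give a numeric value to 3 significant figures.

T = −(ħ²/2m) d²/dx², so ⟨T⟩ = −(ħ²/2m) ∫ R*·R'' dx / ∫|R|² dx; with m = 3.8.
Differentiate x²·exp(−β·x) with the product rule; every integrand then reduces to terms xʲ·e^(−2βx) on [0, ∞), with ∫₀^∞ xʲ·e^(−2βx) dx = j!/(2β)^(j+1).
State is unnormalized: ∫|R|² dx = 0.010245, and ∫R*·(−ħ²/2m · R'') dx = 0.0025026, so ⟨T⟩ = 0.0025026 / 0.010245.
⟨T⟩ = 0.24428.

0.244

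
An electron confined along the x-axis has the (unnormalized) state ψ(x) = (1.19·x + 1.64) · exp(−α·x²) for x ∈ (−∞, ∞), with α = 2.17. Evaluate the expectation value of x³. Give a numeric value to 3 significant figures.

0.0545

⟨x³⟩ = ∫ x³·|ψ|² dx / ∫|ψ|² dx (integrals over the domain).
Expand each integrand as polynomial × e^(−2αx²) and use ∫x^(2j)·e^(−2αx²) dx = (2j−1)!!/(4α)^j · √(π/(2α)), odd powers → 0; here √(π/(2α)) = 0.85081.
State is unnormalized: ∫|ψ|² dx = 2.4271, and ∫ψ*·x³·ψ dx = 0.13223, so ⟨x³⟩ = 0.13223 / 2.4271.
⟨x³⟩ = 0.054480.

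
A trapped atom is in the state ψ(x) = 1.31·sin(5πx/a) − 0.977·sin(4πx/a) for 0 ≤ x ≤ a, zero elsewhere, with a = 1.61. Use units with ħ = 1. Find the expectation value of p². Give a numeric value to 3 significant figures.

p² ψ = −ħ² d²ψ/dx²; ⟨p²⟩ = −ħ² ∫ ψ*·ψ'' dx / ∫|ψ|² dx.
d²/dx² sin(jπx/a) = −(jπ/a)²·sin(jπx/a); on 0 ≤ x ≤ a, ∫sin²(jπx/a) dx = a/2 and ∫sin(jπx/a)·sin(lπx/a) dx = 0 for j ≠ l, so only diagonal terms survive in ∫|ψ|² and ∫ψ·ψ″; ∫ψ·ψ′ dx = [ψ²/2] between the walls = 0.
State is unnormalized: ∫|ψ|² dx = 2.1499, and ∫ψ*·(−ħ² ψ'') dx = 178.31, so ⟨p²⟩ = 178.31 / 2.1499.
⟨p²⟩ = 82.941.

82.9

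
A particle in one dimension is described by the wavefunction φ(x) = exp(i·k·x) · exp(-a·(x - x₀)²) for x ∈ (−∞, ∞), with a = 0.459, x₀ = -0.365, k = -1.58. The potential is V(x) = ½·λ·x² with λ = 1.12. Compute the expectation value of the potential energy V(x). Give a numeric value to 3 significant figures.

⟨V⟩ = ∫ V(x)·|φ|² dx / ∫|φ|² dx.
Gaussian moments (u = x − x₀): ∫u^(2j)·e^(−2au²) du = (2j−1)!!/(4a)^j · √(π/(2a)), odd powers integrate to 0; here √(π/(2a)) = 1.8499.
State is unnormalized: ∫|φ|² dx = 1.8499, and ∫φ*·V(x)·φ dx = 0.70226, so ⟨V⟩ = 0.70226 / 1.8499.
⟨V⟩ = 0.37962.

0.380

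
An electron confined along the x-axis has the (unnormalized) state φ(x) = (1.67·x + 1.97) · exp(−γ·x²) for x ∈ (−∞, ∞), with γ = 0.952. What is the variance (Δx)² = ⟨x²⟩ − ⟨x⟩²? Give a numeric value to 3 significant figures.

0.206

Compute ⟨x⟩ and ⟨x²⟩ separately, then (Δx)² = ⟨x²⟩ − ⟨x⟩².
Expand each integrand as polynomial × e^(−2γx²) and use ∫x^(2j)·e^(−2γx²) dx = (2j−1)!!/(4γ)^j · √(π/(2γ)), odd powers → 0; here √(π/(2γ)) = 1.2845.
Normalization: ∫|φ|² dx = 5.9259.
⟨x⟩ = 0.37455 and ⟨x²⟩ = 0.34598.
(Δx)² = 0.34598 − (0.37455)² = 0.20570.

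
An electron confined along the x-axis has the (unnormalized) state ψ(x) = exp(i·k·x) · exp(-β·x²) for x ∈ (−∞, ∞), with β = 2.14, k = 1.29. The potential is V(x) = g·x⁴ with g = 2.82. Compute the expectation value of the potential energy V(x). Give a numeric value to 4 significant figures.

0.1155

⟨V⟩ = ∫ V(x)·|ψ|² dx / ∫|ψ|² dx.
Gaussian moments: ∫x^(2j)·e^(−2βx²) dx = (2j−1)!!/(4β)^j · √(π/(2β)), odd powers integrate to 0; here √(π/(2β)) = 0.85675.
State is unnormalized: ∫|ψ|² dx = 0.85675, and ∫ψ*·V(x)·ψ dx = 0.098918, so ⟨V⟩ = 0.098918 / 0.85675.
⟨V⟩ = 0.11546.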